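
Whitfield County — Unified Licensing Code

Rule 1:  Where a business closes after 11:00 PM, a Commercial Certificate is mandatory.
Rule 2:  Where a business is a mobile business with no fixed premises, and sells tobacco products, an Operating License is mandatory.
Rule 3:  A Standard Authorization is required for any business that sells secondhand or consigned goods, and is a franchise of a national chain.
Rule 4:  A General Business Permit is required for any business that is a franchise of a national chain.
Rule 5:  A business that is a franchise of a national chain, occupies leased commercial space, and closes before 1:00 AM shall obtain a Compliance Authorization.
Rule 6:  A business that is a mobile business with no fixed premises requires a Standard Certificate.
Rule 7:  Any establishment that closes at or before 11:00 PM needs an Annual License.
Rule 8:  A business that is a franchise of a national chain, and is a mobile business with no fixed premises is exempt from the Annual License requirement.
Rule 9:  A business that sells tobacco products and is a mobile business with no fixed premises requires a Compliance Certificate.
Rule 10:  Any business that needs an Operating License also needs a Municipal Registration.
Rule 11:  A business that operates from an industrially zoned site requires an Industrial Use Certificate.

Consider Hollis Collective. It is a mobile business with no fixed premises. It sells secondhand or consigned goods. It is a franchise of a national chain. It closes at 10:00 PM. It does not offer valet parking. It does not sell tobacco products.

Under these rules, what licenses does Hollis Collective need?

Rule 1: closes 10:00 PM, at/before 11:00 PM → Commercial Certificate not required.
Rule 2: is a mobile business with no fixed premises; does not sell tobacco products → Operating License not required.
Rule 3: sells secondhand or consigned goods; is a franchise of a national chain → Standard Authorization required.
Rule 4: is a franchise of a national chain → General Business Permit required.
Rule 5: is a franchise of a national chain; is a mobile business with no fixed premises (not: occupies leased commercial space); closes 10:00 PM, at/before 1:00 AM → Compliance Authorization not required.
Rule 6: is a mobile business with no fixed premises → Standard Certificate required.
Rule 7: closes 10:00 PM, at/before 11:00 PM → Annual License required.
Rule 8: is a franchise of a national chain; is a mobile business with no fixed premises → exempt from Annual License.
Rule 9: does not sell tobacco products; is a mobile business with no fixed premises → Compliance Certificate not required.
Rule 10: Operating License is not required → no effect.
Rule 11: is a mobile business with no fixed premises (not: operates from an industrially zoned site) → Industrial Use Certificate not required.

General Business Permit, Standard Authorization, Standard Certificate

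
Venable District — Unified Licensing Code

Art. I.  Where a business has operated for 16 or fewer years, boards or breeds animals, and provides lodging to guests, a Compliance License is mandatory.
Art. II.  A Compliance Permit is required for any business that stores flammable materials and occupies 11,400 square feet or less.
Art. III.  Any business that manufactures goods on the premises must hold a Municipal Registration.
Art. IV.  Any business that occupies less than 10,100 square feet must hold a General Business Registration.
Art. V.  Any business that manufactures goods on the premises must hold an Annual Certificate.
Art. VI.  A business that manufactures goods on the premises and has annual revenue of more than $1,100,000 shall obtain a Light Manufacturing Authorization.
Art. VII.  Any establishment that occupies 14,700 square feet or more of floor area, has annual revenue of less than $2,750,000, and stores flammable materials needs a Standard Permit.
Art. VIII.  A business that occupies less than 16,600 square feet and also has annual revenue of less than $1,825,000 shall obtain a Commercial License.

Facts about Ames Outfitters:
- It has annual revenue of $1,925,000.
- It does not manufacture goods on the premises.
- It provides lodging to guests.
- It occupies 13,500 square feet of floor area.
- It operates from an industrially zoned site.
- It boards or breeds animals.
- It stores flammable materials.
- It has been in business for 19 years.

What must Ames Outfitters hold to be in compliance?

Art. I. years in business 19 > 16; boards or breeds animals; provides lodging to guests → Compliance License not required.
Art. II. stores flammable materials; floor area 13,500 square feet > 11,400 square feet → Compliance Permit not required.
Art. III. does not manufacture goods on the premises → Municipal Registration not required.
Art. IV. floor area 13,500 square feet ≥ 10,100 square feet → General Business Registration not required.
Art. V. does not manufacture goods on the premises → Annual Certificate not required.
Art. VI. does not manufacture goods on the premises; revenue $1,925,000 > $1,100,000 → Light Manufacturing Authorization not required.
Art. VII. floor area 13,500 square feet < 14,700 square feet; revenue $1,925,000 < $2,750,000; stores flammable materials → Standard Permit not required.
Art. VIII. floor area 13,500 square feet < 16,600 square feet; revenue $1,925,000 ≥ $1,825,000 → Commercial License not required.

None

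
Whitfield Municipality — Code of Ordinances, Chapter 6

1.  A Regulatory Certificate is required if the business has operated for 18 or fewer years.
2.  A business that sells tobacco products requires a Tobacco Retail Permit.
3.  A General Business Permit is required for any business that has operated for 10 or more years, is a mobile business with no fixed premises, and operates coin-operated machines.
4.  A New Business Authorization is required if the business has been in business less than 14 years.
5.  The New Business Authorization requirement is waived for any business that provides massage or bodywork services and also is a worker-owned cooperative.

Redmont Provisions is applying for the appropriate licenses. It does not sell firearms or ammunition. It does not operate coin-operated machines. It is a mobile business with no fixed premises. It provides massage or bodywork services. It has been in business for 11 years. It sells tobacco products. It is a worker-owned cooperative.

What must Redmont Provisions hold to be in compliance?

Regulatory Certificate, Tobacco Retail Permit

1. years in business 11 ≤ 18 → Regulatory Certificate required.
2. sells tobacco products → Tobacco Retail Permit required.
3. years in business 11 ≥ 10; is a mobile business with no fixed premises; does not operate coin-operated machines → General Business Permit not required.
4. years in business 11 < 14 → New Business Authorization required.
5. provides massage or bodywork services; is a worker-owned cooperative → exempt from New Business Authorization.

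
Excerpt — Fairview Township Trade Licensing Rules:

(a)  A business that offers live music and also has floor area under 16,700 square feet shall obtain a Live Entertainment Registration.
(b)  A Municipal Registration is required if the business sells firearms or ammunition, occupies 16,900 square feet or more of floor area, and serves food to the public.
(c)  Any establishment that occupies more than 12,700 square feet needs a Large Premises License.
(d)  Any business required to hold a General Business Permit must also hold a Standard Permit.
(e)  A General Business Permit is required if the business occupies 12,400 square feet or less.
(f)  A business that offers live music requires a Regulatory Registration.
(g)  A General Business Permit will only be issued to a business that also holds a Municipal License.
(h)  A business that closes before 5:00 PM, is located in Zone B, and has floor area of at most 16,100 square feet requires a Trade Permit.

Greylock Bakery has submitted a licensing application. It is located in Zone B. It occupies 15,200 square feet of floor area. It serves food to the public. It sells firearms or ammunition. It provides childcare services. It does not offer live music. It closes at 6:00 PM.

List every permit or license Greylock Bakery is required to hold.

Large Premises License

(a) does not offer live music; floor area 15,200 square feet < 16,700 square feet → Live Entertainment Registration not required.
(b) sells firearms or ammunition; floor area 15,200 square feet < 16,900 square feet; serves food to the public → Municipal Registration not required.
(c) floor area 15,200 square feet > 12,700 square feet → Large Premises License required.
(d) General Business Permit is not required → no effect.
(e) floor area 15,200 square feet > 12,400 square feet → General Business Permit not required.
(f) does not offer live music → Regulatory Registration not required.
(g) General Business Permit is not required → no effect.
(h) closes 6:00 PM, after 5:00 PM; is located in Zone B; floor area 15,200 square feet ≤ 16,100 square feet → Trade Permit not required.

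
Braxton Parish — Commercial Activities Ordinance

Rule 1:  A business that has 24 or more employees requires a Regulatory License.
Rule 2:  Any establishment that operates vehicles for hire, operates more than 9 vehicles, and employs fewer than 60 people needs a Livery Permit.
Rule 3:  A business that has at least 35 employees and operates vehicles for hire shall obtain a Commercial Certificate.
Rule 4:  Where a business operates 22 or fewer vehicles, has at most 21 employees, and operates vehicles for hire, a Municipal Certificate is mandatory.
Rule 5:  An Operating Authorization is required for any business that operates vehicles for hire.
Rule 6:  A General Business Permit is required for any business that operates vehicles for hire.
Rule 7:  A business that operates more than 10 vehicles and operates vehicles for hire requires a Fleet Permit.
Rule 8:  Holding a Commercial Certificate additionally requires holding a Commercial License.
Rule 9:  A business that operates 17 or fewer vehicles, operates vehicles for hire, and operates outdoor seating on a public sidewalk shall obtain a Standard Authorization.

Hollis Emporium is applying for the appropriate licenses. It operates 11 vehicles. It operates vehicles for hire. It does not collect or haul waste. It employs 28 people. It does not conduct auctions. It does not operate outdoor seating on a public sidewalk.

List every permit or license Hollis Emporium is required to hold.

Rule 1: employees 28 ≥ 24 → Regulatory License required.
Rule 2: operates vehicles for hire; vehicles 11 > 9; employees 28 < 60 → Livery Permit required.
Rule 3: employees 28 < 35; operates vehicles for hire → Commercial Certificate not required.
Rule 4: vehicles 11 ≤ 22; employees 28 > 21; operates vehicles for hire → Municipal Certificate not required.
Rule 5: operates vehicles for hire → Operating Authorization required.
Rule 6: operates vehicles for hire → General Business Permit required.
Rule 7: vehicles 11 > 10; operates vehicles for hire → Fleet Permit required.
Rule 8: Commercial Certificate is not required → no effect.
Rule 9: vehicles 11 ≤ 17; operates vehicles for hire; does not operate outdoor seating on a public sidewalk → Standard Authorization not required.

Fleet Permit, General Business Permit, Livery Permit, Operating Authorization, Regulatory License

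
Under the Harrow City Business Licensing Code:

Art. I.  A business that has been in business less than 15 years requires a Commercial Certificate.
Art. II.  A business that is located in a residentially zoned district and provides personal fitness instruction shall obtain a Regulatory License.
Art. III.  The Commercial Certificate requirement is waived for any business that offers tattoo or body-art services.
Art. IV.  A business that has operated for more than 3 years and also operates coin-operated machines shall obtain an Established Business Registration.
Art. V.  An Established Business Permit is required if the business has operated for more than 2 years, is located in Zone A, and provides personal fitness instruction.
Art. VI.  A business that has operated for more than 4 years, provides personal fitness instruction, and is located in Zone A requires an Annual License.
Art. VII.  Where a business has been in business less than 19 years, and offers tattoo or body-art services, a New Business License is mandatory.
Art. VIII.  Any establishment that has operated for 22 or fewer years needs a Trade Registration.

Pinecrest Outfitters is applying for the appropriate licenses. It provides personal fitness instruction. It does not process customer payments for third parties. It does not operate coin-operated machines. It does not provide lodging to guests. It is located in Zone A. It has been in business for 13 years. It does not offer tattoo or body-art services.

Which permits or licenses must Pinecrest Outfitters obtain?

Art. I. years in business 13 < 15 → Commercial Certificate required.
Art. II. is located in Zone A (not: is located in a residentially zoned district); provides personal fitness instruction → Regulatory License not required.
Art. III. does not offer tattoo or body-art services → Commercial Certificate exemption does not apply.
Art. IV. years in business 13 > 3; does not operate coin-operated machines → Established Business Registration not required.
Art. V. years in business 13 > 2; is located in Zone A; provides personal fitness instruction → Established Business Permit required.
Art. VI. years in business 13 > 4; provides personal fitness instruction; is located in Zone A → Annual License required.
Art. VII. years in business 13 < 19; does not offer tattoo or body-art services → New Business License not required.
Art. VIII. years in business 13 ≤ 22 → Trade Registration required.

Annual License, Commercial Certificate, Established Business Permit, Trade Registration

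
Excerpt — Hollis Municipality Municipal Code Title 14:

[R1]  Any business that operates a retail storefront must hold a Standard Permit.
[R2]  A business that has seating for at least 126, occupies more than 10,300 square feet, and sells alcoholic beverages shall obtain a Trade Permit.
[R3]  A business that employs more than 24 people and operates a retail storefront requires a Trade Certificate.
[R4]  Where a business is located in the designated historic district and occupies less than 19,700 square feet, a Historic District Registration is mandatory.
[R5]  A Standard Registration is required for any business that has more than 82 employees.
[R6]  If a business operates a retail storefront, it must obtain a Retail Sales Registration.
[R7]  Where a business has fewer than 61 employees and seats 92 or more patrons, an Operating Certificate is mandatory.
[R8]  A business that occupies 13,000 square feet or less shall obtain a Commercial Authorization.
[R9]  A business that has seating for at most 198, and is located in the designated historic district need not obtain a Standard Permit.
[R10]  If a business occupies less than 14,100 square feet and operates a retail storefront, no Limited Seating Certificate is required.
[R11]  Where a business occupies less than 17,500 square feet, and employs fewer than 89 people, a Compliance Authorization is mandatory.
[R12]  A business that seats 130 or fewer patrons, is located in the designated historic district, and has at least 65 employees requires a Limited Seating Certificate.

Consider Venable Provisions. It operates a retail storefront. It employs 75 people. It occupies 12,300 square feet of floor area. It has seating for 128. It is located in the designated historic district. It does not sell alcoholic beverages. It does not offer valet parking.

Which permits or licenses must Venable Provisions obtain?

[R1] operates a retail storefront → Standard Permit required.
[R2] seating 128 ≥ 126; floor area 12,300 square feet > 10,300 square feet; does not sell alcoholic beverages → Trade Permit not required.
[R3] employees 75 > 24; operates a retail storefront → Trade Certificate required.
[R4] is located in the designated historic district; floor area 12,300 square feet < 19,700 square feet → Historic District Registration required.
[R5] employees 75 ≤ 82 → Standard Registration not required.
[R6] operates a retail storefront → Retail Sales Registration required.
[R7] employees 75 ≥ 61; seating 128 ≥ 92 → Operating Certificate not required.
[R8] floor area 12,300 square feet ≤ 13,000 square feet → Commercial Authorization required.
[R9] seating 128 ≤ 198; is located in the designated historic district → exempt from Standard Permit.
[R10] floor area 12,300 square feet < 14,100 square feet; operates a retail storefront → exempt from Limited Seating Certificate.
[R11] floor area 12,300 square feet < 17,500 square feet; employees 75 < 89 → Compliance Authorization required.
[R12] seating 128 ≤ 130; is located in the designated historic district; employees 75 ≥ 65 → Limited Seating Certificate required.

Commercial Authorization, Compliance Authorization, Historic District Registration, Retail Sales Registration, Trade Certificate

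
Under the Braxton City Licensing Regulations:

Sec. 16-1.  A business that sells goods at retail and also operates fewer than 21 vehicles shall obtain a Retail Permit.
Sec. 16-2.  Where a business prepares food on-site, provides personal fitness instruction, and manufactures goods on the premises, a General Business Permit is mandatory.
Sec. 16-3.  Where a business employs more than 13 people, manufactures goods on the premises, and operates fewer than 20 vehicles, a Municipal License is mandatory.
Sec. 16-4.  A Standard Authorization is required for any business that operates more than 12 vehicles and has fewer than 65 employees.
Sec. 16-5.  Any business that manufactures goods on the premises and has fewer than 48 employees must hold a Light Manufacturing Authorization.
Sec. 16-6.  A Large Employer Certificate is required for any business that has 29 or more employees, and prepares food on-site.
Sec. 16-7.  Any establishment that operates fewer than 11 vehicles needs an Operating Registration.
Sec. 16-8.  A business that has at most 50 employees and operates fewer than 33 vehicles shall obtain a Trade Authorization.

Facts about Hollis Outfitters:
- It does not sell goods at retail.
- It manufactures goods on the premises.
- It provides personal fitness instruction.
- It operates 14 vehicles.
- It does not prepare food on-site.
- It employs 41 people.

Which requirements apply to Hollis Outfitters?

Light Manufacturing Authorization, Municipal License, Standard Authorization, Trade Authorization

Sec. 16-1. does not sell goods at retail; vehicles 14 < 21 → Retail Permit not required.
Sec. 16-2. does not prepare food on-site; provides personal fitness instruction; manufactures goods on the premises → General Business Permit not required.
Sec. 16-3. employees 41 > 13; manufactures goods on the premises; vehicles 14 < 20 → Municipal License required.
Sec. 16-4. vehicles 14 > 12; employees 41 < 65 → Standard Authorization required.
Sec. 16-5. manufactures goods on the premises; employees 41 < 48 → Light Manufacturing Authorization required.
Sec. 16-6. employees 41 ≥ 29; does not prepare food on-site → Large Employer Certificate not required.
Sec. 16-7. vehicles 14 ≥ 11 → Operating Registration not required.
Sec. 16-8. employees 41 ≤ 50; vehicles 14 < 33 → Trade Authorization required.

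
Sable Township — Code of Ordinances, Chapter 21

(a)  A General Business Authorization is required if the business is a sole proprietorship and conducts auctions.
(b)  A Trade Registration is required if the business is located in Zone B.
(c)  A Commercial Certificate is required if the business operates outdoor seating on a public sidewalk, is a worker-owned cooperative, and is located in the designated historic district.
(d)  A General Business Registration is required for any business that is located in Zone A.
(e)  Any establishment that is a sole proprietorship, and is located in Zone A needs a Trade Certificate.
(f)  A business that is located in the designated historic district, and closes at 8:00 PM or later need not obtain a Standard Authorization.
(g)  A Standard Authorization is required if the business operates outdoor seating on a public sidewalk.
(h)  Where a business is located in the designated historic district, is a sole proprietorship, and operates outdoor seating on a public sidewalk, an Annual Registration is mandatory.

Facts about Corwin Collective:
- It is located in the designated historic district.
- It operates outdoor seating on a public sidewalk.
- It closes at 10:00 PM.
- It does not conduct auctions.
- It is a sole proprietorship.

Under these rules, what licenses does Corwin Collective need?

Annual Registration

(a) is a sole proprietorship; does not conduct auctions → General Business Authorization not required.
(b) is located in the designated historic district (not: is located in Zone B) → Trade Registration not required.
(c) operates outdoor seating on a public sidewalk; is a sole proprietorship (not: is a worker-owned cooperative); is located in the designated historic district → Commercial Certificate not required.
(d) is located in the designated historic district (not: is located in Zone A) → General Business Registration not required.
(e) is a sole proprietorship; is located in the designated historic district (not: is located in Zone A) → Trade Certificate not required.
(f) is located in the designated historic district; closes 10:00 PM, after 8:00 PM → exempt from Standard Authorization.
(g) operates outdoor seating on a public sidewalk → Standard Authorization required.
(h) is located in the designated historic district; is a sole proprietorship; operates outdoor seating on a public sidewalk → Annual Registration required.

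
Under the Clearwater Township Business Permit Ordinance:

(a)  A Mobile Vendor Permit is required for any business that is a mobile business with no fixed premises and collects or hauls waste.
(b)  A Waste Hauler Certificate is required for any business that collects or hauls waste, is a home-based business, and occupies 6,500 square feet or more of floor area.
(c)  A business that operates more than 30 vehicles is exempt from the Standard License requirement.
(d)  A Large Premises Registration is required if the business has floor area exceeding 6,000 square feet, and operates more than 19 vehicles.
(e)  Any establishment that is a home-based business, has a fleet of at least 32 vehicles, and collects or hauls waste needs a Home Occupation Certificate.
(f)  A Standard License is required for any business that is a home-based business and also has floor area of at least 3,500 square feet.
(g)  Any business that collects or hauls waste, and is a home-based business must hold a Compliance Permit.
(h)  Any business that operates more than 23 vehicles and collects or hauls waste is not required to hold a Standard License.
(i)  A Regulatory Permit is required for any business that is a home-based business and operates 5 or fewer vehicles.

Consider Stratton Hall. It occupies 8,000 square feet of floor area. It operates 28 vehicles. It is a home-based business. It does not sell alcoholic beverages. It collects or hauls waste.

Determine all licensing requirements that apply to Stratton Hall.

Compliance Permit, Large Premises Registration, Waste Hauler Certificate

(a) is a home-based business (not: is a mobile business with no fixed premises); collects or hauls waste → Mobile Vendor Permit not required.
(b) collects or hauls waste; is a home-based business; floor area 8,000 square feet ≥ 6,500 square feet → Waste Hauler Certificate required.
(c) vehicles 28 ≤ 30 → Standard License exemption does not apply.
(d) floor area 8,000 square feet > 6,000 square feet; vehicles 28 > 19 → Large Premises Registration required.
(e) is a home-based business; vehicles 28 < 32; collects or hauls waste → Home Occupation Certificate not required.
(f) is a home-based business; floor area 8,000 square feet ≥ 3,500 square feet → Standard License required.
(g) collects or hauls waste; is a home-based business → Compliance Permit required.
(h) vehicles 28 > 23; collects or hauls waste → exempt from Standard License.
(i) is a home-based business; vehicles 28 > 5 → Regulatory Permit not required.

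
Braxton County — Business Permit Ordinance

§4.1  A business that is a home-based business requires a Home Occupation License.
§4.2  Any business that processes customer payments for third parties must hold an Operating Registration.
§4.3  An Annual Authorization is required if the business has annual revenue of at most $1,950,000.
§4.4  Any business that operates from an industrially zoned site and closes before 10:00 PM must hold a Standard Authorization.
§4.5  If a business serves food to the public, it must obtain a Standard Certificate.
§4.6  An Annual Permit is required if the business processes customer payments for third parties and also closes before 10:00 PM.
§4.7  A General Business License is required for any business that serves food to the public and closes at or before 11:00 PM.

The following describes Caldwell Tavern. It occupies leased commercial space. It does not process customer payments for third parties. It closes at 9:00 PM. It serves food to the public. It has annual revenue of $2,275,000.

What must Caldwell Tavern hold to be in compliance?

§4.1 occupies leased commercial space (not: is a home-based business) → Home Occupation License not required.
§4.2 does not process customer payments for third parties → Operating Registration not required.
§4.3 revenue $2,275,000 > $1,950,000 → Annual Authorization not required.
§4.4 occupies leased commercial space (not: operates from an industrially zoned site); closes 9:00 PM, at/before 10:00 PM → Standard Authorization not required.
§4.5 serves food to the public → Standard Certificate required.
§4.6 does not process customer payments for third parties; closes 9:00 PM, at/before 10:00 PM → Annual Permit not required.
§4.7 serves food to the public; closes 9:00 PM, at/before 11:00 PM → General Business License required.

General Business License, Standard Certificate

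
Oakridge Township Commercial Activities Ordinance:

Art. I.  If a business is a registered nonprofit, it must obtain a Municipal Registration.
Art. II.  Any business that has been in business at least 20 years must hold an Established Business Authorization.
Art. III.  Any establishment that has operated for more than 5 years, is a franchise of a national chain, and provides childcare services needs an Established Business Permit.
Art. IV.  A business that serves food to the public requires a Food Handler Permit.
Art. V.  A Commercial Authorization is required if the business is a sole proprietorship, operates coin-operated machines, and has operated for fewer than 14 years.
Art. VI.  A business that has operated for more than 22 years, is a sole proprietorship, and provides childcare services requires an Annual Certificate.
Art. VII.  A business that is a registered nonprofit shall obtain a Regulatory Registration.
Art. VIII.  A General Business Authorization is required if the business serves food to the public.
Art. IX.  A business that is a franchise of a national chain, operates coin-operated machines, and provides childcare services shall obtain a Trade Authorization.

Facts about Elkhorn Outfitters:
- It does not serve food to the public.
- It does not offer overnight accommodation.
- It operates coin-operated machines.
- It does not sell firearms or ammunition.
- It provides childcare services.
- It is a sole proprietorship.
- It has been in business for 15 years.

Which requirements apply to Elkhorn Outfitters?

Art. I. is a sole proprietorship (not: is a registered nonprofit) → Municipal Registration not required.
Art. II. years in business 15 < 20 → Established Business Authorization not required.
Art. III. years in business 15 > 5; is a sole proprietorship (not: is a franchise of a national chain); provides childcare services → Established Business Permit not required.
Art. IV. does not serve food to the public → Food Handler Permit not required.
Art. V. is a sole proprietorship; operates coin-operated machines; years in business 15 ≥ 14 → Commercial Authorization not required.
Art. VI. years in business 15 ≤ 22; is a sole proprietorship; provides childcare services → Annual Certificate not required.
Art. VII. is a sole proprietorship (not: is a registered nonprofit) → Regulatory Registration not required.
Art. VIII. does not serve food to the public → General Business Authorization not required.
Art. IX. is a sole proprietorship (not: is a franchise of a national chain); operates coin-operated machines; provides childcare services → Trade Authorization not required.

None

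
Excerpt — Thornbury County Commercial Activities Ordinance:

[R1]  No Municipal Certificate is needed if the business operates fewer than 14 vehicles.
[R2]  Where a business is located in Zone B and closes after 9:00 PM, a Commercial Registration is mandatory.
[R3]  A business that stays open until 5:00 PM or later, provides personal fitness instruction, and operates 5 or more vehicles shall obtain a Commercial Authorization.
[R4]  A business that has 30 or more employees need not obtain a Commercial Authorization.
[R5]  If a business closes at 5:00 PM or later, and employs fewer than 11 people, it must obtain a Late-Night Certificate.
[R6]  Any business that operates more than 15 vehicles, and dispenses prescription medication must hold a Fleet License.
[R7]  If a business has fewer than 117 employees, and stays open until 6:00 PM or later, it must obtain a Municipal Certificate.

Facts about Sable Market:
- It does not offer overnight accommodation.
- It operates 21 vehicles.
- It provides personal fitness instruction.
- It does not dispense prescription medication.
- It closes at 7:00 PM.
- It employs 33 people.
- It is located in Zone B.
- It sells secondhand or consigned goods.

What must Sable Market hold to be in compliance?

Municipal Certificate

[R1] vehicles 21 ≥ 14 → Municipal Certificate exemption does not apply.
[R2] is located in Zone B; closes 7:00 PM, at/before 9:00 PM → Commercial Registration not required.
[R3] closes 7:00 PM, after 5:00 PM; provides personal fitness instruction; vehicles 21 ≥ 5 → Commercial Authorization required.
[R4] employees 33 ≥ 30 → exempt from Commercial Authorization.
[R5] closes 7:00 PM, after 5:00 PM; employees 33 ≥ 11 → Late-Night Certificate not required.
[R6] vehicles 21 > 15; does not dispense prescription medication → Fleet License not required.
[R7] employees 33 < 117; closes 7:00 PM, after 6:00 PM → Municipal Certificate required.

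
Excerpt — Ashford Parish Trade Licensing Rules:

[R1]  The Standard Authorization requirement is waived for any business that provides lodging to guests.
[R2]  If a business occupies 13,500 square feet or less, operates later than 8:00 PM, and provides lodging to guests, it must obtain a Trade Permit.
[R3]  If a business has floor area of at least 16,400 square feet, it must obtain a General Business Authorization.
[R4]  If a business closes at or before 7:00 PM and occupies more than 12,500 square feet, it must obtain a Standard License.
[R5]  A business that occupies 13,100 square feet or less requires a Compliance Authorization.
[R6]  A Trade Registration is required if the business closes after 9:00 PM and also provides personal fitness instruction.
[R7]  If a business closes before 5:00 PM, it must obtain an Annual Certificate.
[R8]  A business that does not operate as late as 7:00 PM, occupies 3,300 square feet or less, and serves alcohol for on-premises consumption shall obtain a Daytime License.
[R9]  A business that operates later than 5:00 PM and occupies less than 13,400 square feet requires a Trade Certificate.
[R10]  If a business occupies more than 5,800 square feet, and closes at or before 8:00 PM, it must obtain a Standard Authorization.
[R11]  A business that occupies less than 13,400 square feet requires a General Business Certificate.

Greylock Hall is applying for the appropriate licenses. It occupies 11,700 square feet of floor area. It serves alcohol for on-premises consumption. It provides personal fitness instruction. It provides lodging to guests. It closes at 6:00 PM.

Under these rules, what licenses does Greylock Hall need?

[R1] provides lodging to guests → exempt from Standard Authorization.
[R2] floor area 11,700 square feet ≤ 13,500 square feet; closes 6:00 PM, at/before 8:00 PM; provides lodging to guests → Trade Permit not required.
[R3] floor area 11,700 square feet < 16,400 square feet → General Business Authorization not required.
[R4] closes 6:00 PM, at/before 7:00 PM; floor area 11,700 square feet ≤ 12,500 square feet → Standard License not required.
[R5] floor area 11,700 square feet ≤ 13,100 square feet → Compliance Authorization required.
[R6] closes 6:00 PM, at/before 9:00 PM; provides personal fitness instruction → Trade Registration not required.
[R7] closes 6:00 PM, after 5:00 PM → Annual Certificate not required.
[R8] closes 6:00 PM, at/before 7:00 PM; floor area 11,700 square feet > 3,300 square feet; serves alcohol for on-premises consumption → Daytime License not required.
[R9] closes 6:00 PM, after 5:00 PM; floor area 11,700 square feet < 13,400 square feet → Trade Certificate required.
[R10] floor area 11,700 square feet > 5,800 square feet; closes 6:00 PM, at/before 8:00 PM → Standard Authorization required.
[R11] floor area 11,700 square feet < 13,400 square feet → General Business Certificate required.

Compliance Authorization, General Business Certificate, Trade Certificate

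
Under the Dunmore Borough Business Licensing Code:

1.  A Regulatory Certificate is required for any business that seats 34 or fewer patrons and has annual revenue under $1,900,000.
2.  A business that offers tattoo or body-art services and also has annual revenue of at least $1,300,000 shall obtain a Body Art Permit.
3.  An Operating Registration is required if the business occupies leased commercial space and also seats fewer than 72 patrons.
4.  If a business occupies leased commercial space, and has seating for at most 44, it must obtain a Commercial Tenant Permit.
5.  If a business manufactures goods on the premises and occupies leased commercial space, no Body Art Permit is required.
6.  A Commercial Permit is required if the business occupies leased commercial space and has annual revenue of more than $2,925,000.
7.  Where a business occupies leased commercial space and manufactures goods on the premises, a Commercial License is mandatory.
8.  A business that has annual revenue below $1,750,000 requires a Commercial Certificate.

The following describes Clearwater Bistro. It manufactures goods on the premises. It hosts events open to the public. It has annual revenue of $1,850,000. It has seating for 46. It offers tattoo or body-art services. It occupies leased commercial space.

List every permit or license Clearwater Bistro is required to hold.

Commercial License, Operating Registration

1. seating 46 > 34; revenue $1,850,000 < $1,900,000 → Regulatory Certificate not required.
2. offers tattoo or body-art services; revenue $1,850,000 ≥ $1,300,000 → Body Art Permit required.
3. occupies leased commercial space; seating 46 < 72 → Operating Registration required.
4. occupies leased commercial space; seating 46 > 44 → Commercial Tenant Permit not required.
5. manufactures goods on the premises; occupies leased commercial space → exempt from Body Art Permit.
6. occupies leased commercial space; revenue $1,850,000 ≤ $2,925,000 → Commercial Permit not required.
7. occupies leased commercial space; manufactures goods on the premises → Commercial License required.
8. revenue $1,850,000 ≥ $1,750,000 → Commercial Certificate not required.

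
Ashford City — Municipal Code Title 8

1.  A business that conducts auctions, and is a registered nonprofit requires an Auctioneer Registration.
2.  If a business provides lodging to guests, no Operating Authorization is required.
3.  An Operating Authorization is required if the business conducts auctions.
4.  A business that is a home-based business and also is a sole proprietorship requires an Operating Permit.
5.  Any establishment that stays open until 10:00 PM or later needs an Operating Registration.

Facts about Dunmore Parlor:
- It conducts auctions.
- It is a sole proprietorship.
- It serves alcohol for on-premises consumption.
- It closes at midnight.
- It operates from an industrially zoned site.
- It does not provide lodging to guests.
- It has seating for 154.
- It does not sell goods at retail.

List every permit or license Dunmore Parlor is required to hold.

1. conducts auctions; is a sole proprietorship (not: is a registered nonprofit) → Auctioneer Registration not required.
2. does not provide lodging to guests → Operating Authorization exemption does not apply.
3. conducts auctions → Operating Authorization required.
4. operates from an industrially zoned site (not: is a home-based business); is a sole proprietorship → Operating Permit not required.
5. closes midnight, after 10:00 PM → Operating Registration required.

Operating Authorization, Operating Registration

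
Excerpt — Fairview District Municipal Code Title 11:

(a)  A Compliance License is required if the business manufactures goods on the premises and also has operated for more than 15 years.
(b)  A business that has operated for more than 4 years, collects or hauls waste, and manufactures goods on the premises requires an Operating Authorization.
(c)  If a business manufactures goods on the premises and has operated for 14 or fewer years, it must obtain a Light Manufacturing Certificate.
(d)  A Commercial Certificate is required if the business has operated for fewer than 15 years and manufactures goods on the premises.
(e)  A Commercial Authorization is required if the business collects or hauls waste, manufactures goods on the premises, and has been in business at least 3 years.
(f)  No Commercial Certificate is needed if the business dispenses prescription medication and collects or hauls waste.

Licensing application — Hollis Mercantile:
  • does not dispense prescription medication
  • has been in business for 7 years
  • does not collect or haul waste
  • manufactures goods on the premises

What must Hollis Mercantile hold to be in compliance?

Commercial Certificate, Light Manufacturing Certificate

(a) manufactures goods on the premises; years in business 7 ≤ 15 → Compliance License not required.
(b) years in business 7 > 4; does not collect or haul waste; manufactures goods on the premises → Operating Authorization not required.
(c) manufactures goods on the premises; years in business 7 ≤ 14 → Light Manufacturing Certificate required.
(d) years in business 7 < 15; manufactures goods on the premises → Commercial Certificate required.
(e) does not collect or haul waste; manufactures goods on the premises; years in business 7 ≥ 3 → Commercial Authorization not required.
(f) does not dispense prescription medication; does not collect or haul waste → Commercial Certificate exemption does not apply.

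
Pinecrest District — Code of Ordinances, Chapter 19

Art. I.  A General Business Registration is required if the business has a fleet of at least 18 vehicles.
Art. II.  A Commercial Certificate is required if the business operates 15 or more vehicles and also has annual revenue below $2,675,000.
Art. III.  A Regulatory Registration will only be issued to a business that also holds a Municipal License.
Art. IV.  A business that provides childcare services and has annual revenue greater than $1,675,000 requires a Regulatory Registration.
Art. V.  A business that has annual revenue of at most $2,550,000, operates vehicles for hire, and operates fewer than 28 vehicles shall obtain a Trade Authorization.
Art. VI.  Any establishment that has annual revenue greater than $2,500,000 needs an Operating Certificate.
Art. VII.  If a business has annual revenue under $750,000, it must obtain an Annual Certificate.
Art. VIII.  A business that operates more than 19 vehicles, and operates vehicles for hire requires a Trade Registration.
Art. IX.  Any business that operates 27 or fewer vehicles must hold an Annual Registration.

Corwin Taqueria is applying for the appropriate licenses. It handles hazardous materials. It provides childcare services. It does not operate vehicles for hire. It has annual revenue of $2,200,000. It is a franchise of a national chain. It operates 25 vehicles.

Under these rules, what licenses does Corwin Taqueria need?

Annual Registration, Commercial Certificate, General Business Registration, Municipal License, Regulatory Registration

Art. I. vehicles 25 ≥ 18 → General Business Registration required.
Art. II. vehicles 25 ≥ 15; revenue $2,200,000 < $2,675,000 → Commercial Certificate required.
Art. III. Regulatory Registration is required → Municipal License also required.
Art. IV. provides childcare services; revenue $2,200,000 > $1,675,000 → Regulatory Registration required.
Art. V. revenue $2,200,000 ≤ $2,550,000; does not operate vehicles for hire; vehicles 25 < 28 → Trade Authorization not required.
Art. VI. revenue $2,200,000 ≤ $2,500,000 → Operating Certificate not required.
Art. VII. revenue $2,200,000 ≥ $750,000 → Annual Certificate not required.
Art. VIII. vehicles 25 > 19; does not operate vehicles for hire → Trade Registration not required.
Art. IX. vehicles 25 ≤ 27 → Annual Registration required.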